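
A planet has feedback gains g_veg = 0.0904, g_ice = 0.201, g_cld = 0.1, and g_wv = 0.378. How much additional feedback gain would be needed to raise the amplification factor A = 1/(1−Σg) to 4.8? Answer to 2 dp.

0.02

Current total gain = 0.7694.
Target gain for A = 4.8: g* = 1 − 1/4.8 = 0.7917.
Additional gain needed = 0.7917 − 0.7694 = 0.02.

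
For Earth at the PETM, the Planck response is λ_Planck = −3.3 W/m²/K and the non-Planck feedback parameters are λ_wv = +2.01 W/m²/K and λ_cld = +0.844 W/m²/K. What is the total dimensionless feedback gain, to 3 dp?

0.865

Convert to gains: g_wv = 2.01/3.3 = 0.6091; g_cld = 0.844/3.3 = 0.2558.
Total gain g = 0.8649.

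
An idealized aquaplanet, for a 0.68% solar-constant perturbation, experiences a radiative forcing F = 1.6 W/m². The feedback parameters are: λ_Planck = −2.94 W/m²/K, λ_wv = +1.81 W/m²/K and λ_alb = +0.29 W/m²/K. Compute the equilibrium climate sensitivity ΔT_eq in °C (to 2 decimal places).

1.90 °C

Net feedback parameter λ = (−2.94) + (+1.81) + (+0.29) = -0.84 W/m²/K.
ΔT = −F/λ = −1.6/(-0.84) = 1.90 °C.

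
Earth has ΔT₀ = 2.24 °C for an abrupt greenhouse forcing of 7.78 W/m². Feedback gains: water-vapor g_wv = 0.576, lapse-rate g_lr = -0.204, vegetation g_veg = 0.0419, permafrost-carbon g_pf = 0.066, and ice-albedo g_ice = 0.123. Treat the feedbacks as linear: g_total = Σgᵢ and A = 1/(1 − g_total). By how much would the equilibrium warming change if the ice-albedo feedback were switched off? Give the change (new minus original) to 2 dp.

Original: g = 0.6029, ΔT = 2.24/(1−0.6029) = 5.6409 °C.
Without ice-albedo: g' = 0.4799, ΔT' = 2.24/(1−0.4799) = 4.3069 °C.
Change = 4.3069 − 5.6409 = -1.33 °C.

-1.33 °C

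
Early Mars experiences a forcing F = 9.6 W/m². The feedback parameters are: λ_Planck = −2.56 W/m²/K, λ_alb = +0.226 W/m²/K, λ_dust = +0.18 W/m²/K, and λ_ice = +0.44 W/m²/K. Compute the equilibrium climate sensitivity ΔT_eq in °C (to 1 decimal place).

Net feedback parameter λ = (−2.56) + (+0.226) + (+0.18) + (+0.44) = -1.714 W/m²/K.
ΔT = −F/λ = −9.6/(-1.714) = 5.6 °C.

5.6 °C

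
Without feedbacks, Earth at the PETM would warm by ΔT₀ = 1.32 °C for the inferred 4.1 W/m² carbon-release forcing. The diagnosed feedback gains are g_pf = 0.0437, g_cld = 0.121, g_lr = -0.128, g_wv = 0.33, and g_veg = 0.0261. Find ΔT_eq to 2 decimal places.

2.17 °C

Total gain g = 0.0437 + 0.121 − 0.128 + 0.33 + 0.0261 = 0.3928.
Amplification A = 1/(1 − 0.3928) = 1.647.
ΔT = 1.32 × 1.647 = 2.17 °C.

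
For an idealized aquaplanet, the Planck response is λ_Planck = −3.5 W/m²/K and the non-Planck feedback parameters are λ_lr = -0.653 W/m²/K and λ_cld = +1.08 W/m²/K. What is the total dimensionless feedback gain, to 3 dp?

0.122

Convert to gains: g_lr = -0.653/3.5 = -0.1866; g_cld = 1.08/3.5 = 0.3086.
Total gain g = 0.122.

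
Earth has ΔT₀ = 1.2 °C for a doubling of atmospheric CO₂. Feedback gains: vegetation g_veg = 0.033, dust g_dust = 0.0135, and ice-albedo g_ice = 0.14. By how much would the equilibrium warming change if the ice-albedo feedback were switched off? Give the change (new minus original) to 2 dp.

-0.22 °C

Original: g = 0.1865, ΔT = 1.2/(1−0.1865) = 1.4751 °C.
Without ice-albedo: g' = 0.0465, ΔT' = 1.2/(1−0.0465) = 1.2585 °C.
Change = 1.2585 − 1.4751 = -0.22 °C.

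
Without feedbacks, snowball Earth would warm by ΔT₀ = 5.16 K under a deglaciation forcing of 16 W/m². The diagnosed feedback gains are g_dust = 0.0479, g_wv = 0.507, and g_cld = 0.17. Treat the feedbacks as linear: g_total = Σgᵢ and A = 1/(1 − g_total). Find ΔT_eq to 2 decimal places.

Total gain g = 0.0479 + 0.507 + 0.17 = 0.7249.
Amplification A = 1/(1 − 0.7249) = 3.635.
ΔT = 5.16 × 3.635 = 18.76 K.

18.76 K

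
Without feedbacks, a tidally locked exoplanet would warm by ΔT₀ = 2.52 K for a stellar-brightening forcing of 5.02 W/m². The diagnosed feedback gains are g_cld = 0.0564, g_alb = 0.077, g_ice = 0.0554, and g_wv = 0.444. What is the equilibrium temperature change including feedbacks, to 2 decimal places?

6.86 K

Total gain g = 0.0564 + 0.077 + 0.0554 + 0.444 = 0.6328.
Amplification A = 1/(1 − 0.6328) = 2.723.
ΔT = 2.52 × 2.723 = 6.86 K.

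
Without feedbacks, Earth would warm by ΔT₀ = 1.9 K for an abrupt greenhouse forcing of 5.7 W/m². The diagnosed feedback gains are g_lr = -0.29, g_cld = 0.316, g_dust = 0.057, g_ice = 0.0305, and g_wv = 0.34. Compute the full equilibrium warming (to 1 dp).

3.5 K

Total gain g = -0.29 + 0.316 + 0.057 + 0.0305 + 0.34 = 0.4535.
Amplification A = 1/(1 − 0.4535) = 1.83.
ΔT = 1.9 × 1.83 = 3.5 K.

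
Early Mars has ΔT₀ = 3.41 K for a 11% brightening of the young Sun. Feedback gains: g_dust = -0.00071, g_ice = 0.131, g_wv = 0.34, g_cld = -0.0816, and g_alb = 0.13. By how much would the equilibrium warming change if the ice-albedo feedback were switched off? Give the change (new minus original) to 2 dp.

Original: g = 0.51869, ΔT = 3.41/(1−0.51869) = 7.0848 K.
Without ice-albedo: g' = 0.38769, ΔT' = 3.41/(1−0.38769) = 5.5691 K.
Change = 5.5691 − 7.0848 = -1.52 K.

-1.52 K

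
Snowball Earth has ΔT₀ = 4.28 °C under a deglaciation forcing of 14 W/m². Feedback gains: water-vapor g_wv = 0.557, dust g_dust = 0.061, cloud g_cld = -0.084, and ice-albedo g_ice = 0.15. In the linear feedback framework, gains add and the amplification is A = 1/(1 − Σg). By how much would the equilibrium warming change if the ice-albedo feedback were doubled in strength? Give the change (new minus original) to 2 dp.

12.24 °C

Original: g = 0.684, ΔT = 4.28/(1−0.684) = 13.5443 °C.
With doubled ice-albedo: g' = 0.834, ΔT' = 4.28/(1−0.834) = 25.7831 °C.
Change = 25.7831 − 13.5443 = 12.24 °C.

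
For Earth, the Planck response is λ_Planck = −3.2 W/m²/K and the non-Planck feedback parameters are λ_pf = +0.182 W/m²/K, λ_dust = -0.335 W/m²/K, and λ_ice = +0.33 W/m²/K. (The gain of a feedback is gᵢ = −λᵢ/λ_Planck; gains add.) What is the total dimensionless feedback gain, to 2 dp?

Convert to gains: g_pf = 0.182/3.2 = 0.05687; g_dust = -0.335/3.2 = -0.1047; g_ice = 0.33/3.2 = 0.1031.
Total gain g = 0.05527.

0.06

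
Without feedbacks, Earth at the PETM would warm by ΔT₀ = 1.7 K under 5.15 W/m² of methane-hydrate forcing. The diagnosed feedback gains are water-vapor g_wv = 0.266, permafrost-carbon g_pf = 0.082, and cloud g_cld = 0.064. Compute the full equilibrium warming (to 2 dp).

2.89 K

Total gain g = 0.266 + 0.082 + 0.064 = 0.412.
Amplification A = 1/(1 − 0.412) = 1.701.
ΔT = 1.7 × 1.701 = 2.89 K.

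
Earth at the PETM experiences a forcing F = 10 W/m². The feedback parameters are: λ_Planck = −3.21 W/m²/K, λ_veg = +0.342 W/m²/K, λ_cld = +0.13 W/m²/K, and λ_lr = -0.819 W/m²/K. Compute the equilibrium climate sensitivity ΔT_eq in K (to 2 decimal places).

Net feedback parameter λ = (−3.21) + (+0.342) + (+0.13) + (-0.819) = -3.557 W/m²/K.
ΔT = −F/λ = −10/(-3.557) = 2.81 K.

2.81 K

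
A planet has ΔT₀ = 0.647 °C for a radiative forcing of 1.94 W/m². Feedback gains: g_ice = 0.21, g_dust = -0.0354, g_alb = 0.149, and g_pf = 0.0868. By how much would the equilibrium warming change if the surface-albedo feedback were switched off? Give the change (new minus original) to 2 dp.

Original: g = 0.4104, ΔT = 0.647/(1−0.4104) = 1.0974 °C.
Without surface-albedo: g' = 0.2614, ΔT' = 0.647/(1−0.2614) = 0.8760 °C.
Change = 0.8760 − 1.0974 = -0.22 °C.

-0.22 °C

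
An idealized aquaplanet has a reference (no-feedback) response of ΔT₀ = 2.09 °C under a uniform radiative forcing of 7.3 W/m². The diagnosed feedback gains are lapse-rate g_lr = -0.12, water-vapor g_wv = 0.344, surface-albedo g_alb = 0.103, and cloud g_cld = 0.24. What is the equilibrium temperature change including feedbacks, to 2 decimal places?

4.83 °C

Total gain g = -0.12 + 0.344 + 0.103 + 0.24 = 0.567.
Amplification A = 1/(1 − 0.567) = 2.309.
ΔT = 2.09 × 2.309 = 4.83 °C.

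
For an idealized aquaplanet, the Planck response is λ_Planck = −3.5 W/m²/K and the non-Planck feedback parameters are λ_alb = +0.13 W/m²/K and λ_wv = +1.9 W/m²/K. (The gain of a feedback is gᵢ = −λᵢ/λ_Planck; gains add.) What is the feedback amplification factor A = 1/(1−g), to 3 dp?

Convert to gains: g_alb = 0.13/3.5 = 0.03714; g_wv = 1.9/3.5 = 0.5429.
Total gain g = 0.58004.
A = 1/(1 − 0.58004) = 2.381.

2.381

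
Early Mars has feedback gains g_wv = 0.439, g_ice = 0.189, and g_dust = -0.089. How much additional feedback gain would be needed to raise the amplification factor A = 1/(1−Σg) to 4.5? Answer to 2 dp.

Current total gain = 0.539.
Target gain for A = 4.5: g* = 1 − 1/4.5 = 0.7778.
Additional gain needed = 0.7778 − 0.539 = 0.24.

0.24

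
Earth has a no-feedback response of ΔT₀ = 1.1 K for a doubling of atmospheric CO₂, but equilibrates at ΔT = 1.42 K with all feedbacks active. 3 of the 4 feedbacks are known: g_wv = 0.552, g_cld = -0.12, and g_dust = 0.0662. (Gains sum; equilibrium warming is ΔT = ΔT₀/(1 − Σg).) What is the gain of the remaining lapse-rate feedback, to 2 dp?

-0.27

Amplification A = ΔT/ΔT₀ = 1.42/1.1 = 1.291.
Total gain g = 1 − 1/A = 1 − 1/1.291 = 0.2254.
Known gains sum to 0.552 − 0.12 + 0.0662 = 0.4982.
g_lr = 0.2254 − 0.4982 = -0.27.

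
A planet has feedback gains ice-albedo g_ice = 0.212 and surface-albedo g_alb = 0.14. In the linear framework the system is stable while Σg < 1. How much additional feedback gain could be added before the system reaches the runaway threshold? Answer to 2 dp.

0.65

Current total gain = 0.212 + 0.14 = 0.352.
Margin to runaway = 1 − 0.352 = 0.65.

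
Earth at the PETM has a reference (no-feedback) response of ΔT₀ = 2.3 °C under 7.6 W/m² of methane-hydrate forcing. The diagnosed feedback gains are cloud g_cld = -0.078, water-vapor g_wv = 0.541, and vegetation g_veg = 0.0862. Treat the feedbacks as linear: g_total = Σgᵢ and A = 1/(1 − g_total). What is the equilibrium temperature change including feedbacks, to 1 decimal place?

5.1 °C

Total gain g = -0.078 + 0.541 + 0.0862 = 0.5492.
Amplification A = 1/(1 − 0.5492) = 2.218.
ΔT = 2.3 × 2.218 = 5.1 °C.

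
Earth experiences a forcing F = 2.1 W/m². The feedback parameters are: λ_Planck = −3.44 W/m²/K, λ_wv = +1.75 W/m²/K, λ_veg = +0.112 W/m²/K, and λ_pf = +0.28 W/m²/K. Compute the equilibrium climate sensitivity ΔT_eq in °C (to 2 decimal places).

Net feedback parameter λ = (−3.44) + (+1.75) + (+0.112) + (+0.28) = -1.298 W/m²/K.
ΔT = −F/λ = −2.1/(-1.298) = 1.62 °C.

1.62 °C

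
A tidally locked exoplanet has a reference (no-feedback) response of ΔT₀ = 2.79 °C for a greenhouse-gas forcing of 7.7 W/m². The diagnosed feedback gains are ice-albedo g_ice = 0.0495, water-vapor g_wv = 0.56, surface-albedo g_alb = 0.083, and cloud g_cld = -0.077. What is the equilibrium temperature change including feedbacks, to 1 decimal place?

7.3 °C

Total gain g = 0.0495 + 0.56 + 0.083 − 0.077 = 0.6155.
Amplification A = 1/(1 − 0.6155) = 2.601.
ΔT = 2.79 × 2.601 = 7.3 °C.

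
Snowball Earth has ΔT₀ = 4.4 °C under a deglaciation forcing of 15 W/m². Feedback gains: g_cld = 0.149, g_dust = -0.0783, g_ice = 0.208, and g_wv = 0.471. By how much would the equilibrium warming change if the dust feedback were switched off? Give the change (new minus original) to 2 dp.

Original: g = 0.7497, ΔT = 4.4/(1−0.7497) = 17.5789 °C.
Without dust: g' = 0.828, ΔT' = 4.4/(1−0.828) = 25.5814 °C.
Change = 25.5814 − 17.5789 = 8.00 °C.

8.00 °C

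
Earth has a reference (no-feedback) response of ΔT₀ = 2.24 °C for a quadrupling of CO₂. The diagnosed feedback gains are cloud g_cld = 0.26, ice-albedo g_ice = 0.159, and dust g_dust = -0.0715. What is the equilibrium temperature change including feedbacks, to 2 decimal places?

3.43 °C

Total gain g = 0.26 + 0.159 − 0.0715 = 0.3475.
Amplification A = 1/(1 − 0.3475) = 1.533.
ΔT = 2.24 × 1.533 = 3.43 °C.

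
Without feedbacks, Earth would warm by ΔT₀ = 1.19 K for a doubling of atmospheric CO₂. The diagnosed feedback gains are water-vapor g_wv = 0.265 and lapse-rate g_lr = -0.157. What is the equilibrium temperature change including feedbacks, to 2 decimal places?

1.33 K

Total gain g = 0.265 − 0.157 = 0.108.
Amplification A = 1/(1 − 0.108) = 1.121.
ΔT = 1.19 × 1.121 = 1.33 K.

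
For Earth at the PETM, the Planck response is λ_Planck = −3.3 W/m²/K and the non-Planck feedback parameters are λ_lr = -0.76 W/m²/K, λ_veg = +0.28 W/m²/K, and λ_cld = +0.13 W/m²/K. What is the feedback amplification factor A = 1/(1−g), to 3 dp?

Convert to gains: g_lr = -0.76/3.3 = -0.2303; g_veg = 0.28/3.3 = 0.08485; g_cld = 0.13/3.3 = 0.03939.
Total gain g = -0.10606.
A = 1/(1 + 0.10606) = 0.904.

0.904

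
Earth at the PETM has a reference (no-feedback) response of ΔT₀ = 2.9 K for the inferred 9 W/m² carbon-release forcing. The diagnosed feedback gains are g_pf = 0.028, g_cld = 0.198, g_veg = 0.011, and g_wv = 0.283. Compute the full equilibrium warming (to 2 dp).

6.04 K

Total gain g = 0.028 + 0.198 + 0.011 + 0.283 = 0.52.
Amplification A = 1/(1 − 0.52) = 2.083.
ΔT = 2.9 × 2.083 = 6.04 K.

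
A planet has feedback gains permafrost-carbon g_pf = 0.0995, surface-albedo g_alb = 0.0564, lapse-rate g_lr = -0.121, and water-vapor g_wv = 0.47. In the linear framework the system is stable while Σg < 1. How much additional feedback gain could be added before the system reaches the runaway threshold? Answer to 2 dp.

0.50

Current total gain = 0.0995 + 0.0564 − 0.121 + 0.47 = 0.5049.
Margin to runaway = 1 − 0.5049 = 0.50.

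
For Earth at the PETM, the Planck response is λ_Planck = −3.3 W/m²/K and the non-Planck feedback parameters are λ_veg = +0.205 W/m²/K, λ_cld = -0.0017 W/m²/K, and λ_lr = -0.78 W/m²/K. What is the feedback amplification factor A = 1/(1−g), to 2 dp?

0.85

Convert to gains: g_veg = 0.205/3.3 = 0.06212; g_cld = -0.0017/3.3 = -0.000515; g_lr = -0.78/3.3 = -0.2364.
Total gain g = -0.174795.
A = 1/(1 + 0.174795) = 0.85.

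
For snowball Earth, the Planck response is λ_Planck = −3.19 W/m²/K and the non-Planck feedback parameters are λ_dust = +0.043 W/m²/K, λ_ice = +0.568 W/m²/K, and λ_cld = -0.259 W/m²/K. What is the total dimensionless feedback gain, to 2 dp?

Convert to gains: g_dust = 0.043/3.19 = 0.01348; g_ice = 0.568/3.19 = 0.1781; g_cld = -0.259/3.19 = -0.08119.
Total gain g = 0.11039.

0.11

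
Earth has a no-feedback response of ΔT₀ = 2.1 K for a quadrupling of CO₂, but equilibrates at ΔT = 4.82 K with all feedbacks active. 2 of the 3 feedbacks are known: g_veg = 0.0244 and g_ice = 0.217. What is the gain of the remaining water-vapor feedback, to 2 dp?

0.32

Amplification A = ΔT/ΔT₀ = 4.82/2.1 = 2.295.
Total gain g = 1 − 1/A = 1 − 1/2.295 = 0.5643.
Known gains sum to 0.0244 + 0.217 = 0.2414.
g_wv = 0.5643 − 0.2414 = 0.32.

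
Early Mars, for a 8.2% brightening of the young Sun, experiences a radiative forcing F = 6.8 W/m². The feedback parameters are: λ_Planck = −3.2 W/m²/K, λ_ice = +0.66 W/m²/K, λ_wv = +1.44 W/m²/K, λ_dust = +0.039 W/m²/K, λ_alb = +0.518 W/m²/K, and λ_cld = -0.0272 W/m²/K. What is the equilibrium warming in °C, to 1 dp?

11.9 °C

Net feedback parameter λ = (−3.2) + (+0.66) + (+1.44) + (+0.039) + (+0.518) + (-0.0272) = -0.5702 W/m²/K.
ΔT = −F/λ = −6.8/(-0.5702) = 11.9 °C.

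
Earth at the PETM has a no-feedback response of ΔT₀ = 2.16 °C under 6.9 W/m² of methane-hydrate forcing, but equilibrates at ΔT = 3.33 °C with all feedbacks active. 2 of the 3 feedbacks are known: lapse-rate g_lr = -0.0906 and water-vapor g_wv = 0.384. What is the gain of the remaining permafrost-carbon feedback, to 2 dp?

0.06

Amplification A = ΔT/ΔT₀ = 3.33/2.16 = 1.542.
Total gain g = 1 − 1/A = 1 − 1/1.542 = 0.3515.
Known gains sum to -0.0906 + 0.384 = 0.2934.
g_pf = 0.3515 − 0.2934 = 0.06.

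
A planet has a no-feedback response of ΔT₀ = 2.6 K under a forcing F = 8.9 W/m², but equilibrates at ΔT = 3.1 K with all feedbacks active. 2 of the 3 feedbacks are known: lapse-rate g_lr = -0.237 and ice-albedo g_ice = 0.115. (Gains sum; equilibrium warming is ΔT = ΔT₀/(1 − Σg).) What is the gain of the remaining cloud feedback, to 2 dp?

0.28

Amplification A = ΔT/ΔT₀ = 3.1/2.6 = 1.192.
Total gain g = 1 − 1/A = 1 − 1/1.192 = 0.1611.
Known gains sum to -0.237 + 0.115 = -0.122.
g_cld = 0.1611 + 0.122 = 0.28.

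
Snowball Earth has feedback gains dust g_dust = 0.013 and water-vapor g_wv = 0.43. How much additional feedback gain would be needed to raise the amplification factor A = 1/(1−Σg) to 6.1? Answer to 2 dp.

0.39

Current total gain = 0.443.
Target gain for A = 6.1: g* = 1 − 1/6.1 = 0.8361.
Additional gain needed = 0.8361 − 0.443 = 0.39.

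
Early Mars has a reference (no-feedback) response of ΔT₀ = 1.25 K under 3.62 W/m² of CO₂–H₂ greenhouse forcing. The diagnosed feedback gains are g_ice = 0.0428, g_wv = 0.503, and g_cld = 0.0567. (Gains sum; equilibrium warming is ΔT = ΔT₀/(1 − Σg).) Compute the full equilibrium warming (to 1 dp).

Total gain g = 0.0428 + 0.503 + 0.0567 = 0.6025.
Amplification A = 1/(1 − 0.6025) = 2.516.
ΔT = 1.25 × 2.516 = 3.1 K.

3.1 K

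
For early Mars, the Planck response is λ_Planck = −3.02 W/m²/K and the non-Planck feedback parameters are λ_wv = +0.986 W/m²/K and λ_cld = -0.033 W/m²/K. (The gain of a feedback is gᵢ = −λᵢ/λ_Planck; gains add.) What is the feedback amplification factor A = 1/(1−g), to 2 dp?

Convert to gains: g_wv = 0.986/3.02 = 0.3265; g_cld = -0.033/3.02 = -0.01093.
Total gain g = 0.31557.
A = 1/(1 − 0.31557) = 1.46.

1.46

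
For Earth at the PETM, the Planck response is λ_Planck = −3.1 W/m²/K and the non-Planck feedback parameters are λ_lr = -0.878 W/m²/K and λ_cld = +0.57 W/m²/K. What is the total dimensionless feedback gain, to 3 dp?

-0.099

Convert to gains: g_lr = -0.878/3.1 = -0.2832; g_cld = 0.57/3.1 = 0.1839.
Total gain g = -0.0993.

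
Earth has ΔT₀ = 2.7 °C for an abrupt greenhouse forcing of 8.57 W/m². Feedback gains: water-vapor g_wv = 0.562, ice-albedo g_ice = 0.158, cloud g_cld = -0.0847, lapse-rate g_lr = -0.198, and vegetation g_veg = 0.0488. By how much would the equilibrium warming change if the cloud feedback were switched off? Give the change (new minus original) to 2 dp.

Original: g = 0.4861, ΔT = 2.7/(1−0.4861) = 5.2539 °C.
Without cloud: g' = 0.5708, ΔT' = 2.7/(1−0.5708) = 6.2908 °C.
Change = 6.2908 − 5.2539 = 1.04 °C.

1.04 °C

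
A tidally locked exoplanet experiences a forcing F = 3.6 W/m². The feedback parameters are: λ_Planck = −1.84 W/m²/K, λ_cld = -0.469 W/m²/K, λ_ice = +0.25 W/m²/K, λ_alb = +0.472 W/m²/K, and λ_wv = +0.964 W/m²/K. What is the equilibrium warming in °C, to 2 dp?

Net feedback parameter λ = (−1.84) + (-0.469) + (+0.25) + (+0.472) + (+0.964) = -0.623 W/m²/K.
ΔT = −F/λ = −3.6/(-0.623) = 5.78 °C.

5.78 °C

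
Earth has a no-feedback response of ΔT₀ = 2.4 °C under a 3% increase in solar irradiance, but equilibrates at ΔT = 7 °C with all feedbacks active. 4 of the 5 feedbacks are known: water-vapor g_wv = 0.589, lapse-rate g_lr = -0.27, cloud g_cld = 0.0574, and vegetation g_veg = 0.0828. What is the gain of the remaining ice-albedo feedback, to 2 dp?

0.20

Amplification A = ΔT/ΔT₀ = 7/2.4 = 2.917.
Total gain g = 1 − 1/A = 1 − 1/2.917 = 0.6572.
Known gains sum to 0.589 − 0.27 + 0.0574 + 0.0828 = 0.4592.
g_ice = 0.6572 − 0.4592 = 0.20.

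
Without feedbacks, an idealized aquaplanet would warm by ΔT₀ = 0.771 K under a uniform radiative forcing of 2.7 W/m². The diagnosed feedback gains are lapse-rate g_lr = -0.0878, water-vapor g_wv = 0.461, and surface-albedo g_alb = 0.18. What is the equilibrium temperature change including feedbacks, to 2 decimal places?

1.73 K

Total gain g = -0.0878 + 0.461 + 0.18 = 0.5532.
Amplification A = 1/(1 − 0.5532) = 2.238.
ΔT = 0.771 × 2.238 = 1.73 K.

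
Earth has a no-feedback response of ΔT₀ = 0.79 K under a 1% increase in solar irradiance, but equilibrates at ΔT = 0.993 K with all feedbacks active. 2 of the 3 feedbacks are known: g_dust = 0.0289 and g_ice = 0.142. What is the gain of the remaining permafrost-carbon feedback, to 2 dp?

Amplification A = ΔT/ΔT₀ = 0.993/0.79 = 1.257.
Total gain g = 1 − 1/A = 1 − 1/1.257 = 0.2045.
Known gains sum to 0.0289 + 0.142 = 0.1709.
g_pf = 0.2045 − 0.1709 = 0.03.

0.03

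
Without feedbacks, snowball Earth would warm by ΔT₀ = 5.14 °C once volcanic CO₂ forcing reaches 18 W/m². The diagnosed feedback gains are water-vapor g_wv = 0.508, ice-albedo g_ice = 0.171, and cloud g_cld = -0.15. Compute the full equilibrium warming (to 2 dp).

10.91 °C

Total gain g = 0.508 + 0.171 − 0.15 = 0.529.
Amplification A = 1/(1 − 0.529) = 2.123.
ΔT = 5.14 × 2.123 = 10.91 °C.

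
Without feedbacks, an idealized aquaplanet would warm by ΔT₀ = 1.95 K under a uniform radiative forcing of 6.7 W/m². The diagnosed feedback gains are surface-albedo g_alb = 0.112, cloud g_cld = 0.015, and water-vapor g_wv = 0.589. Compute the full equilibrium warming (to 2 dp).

6.87 K

Total gain g = 0.112 + 0.015 + 0.589 = 0.716.
Amplification A = 1/(1 − 0.716) = 3.521.
ΔT = 1.95 × 3.521 = 6.87 K.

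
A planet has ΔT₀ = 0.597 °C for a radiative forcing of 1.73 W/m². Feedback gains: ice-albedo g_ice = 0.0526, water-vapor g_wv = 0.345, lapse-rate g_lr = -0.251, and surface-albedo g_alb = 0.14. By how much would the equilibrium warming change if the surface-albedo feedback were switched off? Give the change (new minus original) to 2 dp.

Original: g = 0.2866, ΔT = 0.597/(1−0.2866) = 0.8368 °C.
Without surface-albedo: g' = 0.1466, ΔT' = 0.597/(1−0.1466) = 0.6996 °C.
Change = 0.6996 − 0.8368 = -0.14 °C.

-0.14 °C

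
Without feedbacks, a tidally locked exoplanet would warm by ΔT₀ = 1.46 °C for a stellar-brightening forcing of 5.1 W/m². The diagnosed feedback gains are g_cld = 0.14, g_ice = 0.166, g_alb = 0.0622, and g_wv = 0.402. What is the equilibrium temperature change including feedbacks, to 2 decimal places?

6.35 °C

Total gain g = 0.14 + 0.166 + 0.0622 + 0.402 = 0.7702.
Amplification A = 1/(1 − 0.7702) = 4.352.
ΔT = 1.46 × 4.352 = 6.35 °C.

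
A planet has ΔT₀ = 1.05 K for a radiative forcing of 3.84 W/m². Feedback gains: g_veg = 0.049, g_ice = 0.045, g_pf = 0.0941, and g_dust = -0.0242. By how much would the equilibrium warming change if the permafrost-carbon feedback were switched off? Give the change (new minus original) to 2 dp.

Original: g = 0.1639, ΔT = 1.05/(1−0.1639) = 1.2558 K.
Without permafrost-carbon: g' = 0.0698, ΔT' = 1.05/(1−0.0698) = 1.1288 K.
Change = 1.1288 − 1.2558 = -0.13 K.

-0.13 K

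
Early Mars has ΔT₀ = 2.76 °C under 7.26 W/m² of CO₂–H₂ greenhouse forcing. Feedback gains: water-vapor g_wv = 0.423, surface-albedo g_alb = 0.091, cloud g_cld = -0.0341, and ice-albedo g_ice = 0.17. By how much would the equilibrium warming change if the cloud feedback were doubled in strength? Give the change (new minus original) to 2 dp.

Original: g = 0.6499, ΔT = 2.76/(1−0.6499) = 7.8835 °C.
With doubled cloud: g' = 0.6158, ΔT' = 2.76/(1−0.6158) = 7.1838 °C.
Change = 7.1838 − 7.8835 = -0.70 °C.

-0.70 °C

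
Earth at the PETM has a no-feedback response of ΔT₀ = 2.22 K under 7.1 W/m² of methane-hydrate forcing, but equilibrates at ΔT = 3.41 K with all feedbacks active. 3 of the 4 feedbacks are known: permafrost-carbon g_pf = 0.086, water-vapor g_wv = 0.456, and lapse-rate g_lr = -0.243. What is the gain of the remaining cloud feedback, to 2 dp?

0.05

Amplification A = ΔT/ΔT₀ = 3.41/2.22 = 1.536.
Total gain g = 1 − 1/A = 1 − 1/1.536 = 0.349.
Known gains sum to 0.086 + 0.456 − 0.243 = 0.299.
g_cld = 0.349 − 0.299 = 0.05.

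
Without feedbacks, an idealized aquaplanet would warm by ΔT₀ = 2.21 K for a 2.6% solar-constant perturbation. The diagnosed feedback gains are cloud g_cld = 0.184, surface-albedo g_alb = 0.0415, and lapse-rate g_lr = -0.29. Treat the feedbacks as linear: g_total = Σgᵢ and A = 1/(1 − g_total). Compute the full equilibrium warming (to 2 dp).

Total gain g = 0.184 + 0.0415 − 0.29 = -0.0645.
Amplification A = 1/(1 + 0.0645) = 0.9394.
ΔT = 2.21 × 0.9394 = 2.08 K.

2.08 K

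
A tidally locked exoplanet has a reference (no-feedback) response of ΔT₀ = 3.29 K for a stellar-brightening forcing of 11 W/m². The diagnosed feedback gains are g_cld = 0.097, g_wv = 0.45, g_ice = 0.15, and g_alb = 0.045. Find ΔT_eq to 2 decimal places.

Total gain g = 0.097 + 0.45 + 0.15 + 0.045 = 0.742.
Amplification A = 1/(1 − 0.742) = 3.876.
ΔT = 3.29 × 3.876 = 12.75 K.

12.75 K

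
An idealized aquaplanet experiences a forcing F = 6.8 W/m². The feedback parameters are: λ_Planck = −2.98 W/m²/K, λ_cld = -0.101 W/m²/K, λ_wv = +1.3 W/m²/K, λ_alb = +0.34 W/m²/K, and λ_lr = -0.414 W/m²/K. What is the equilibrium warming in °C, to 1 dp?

3.7 °C

Net feedback parameter λ = (−2.98) + (-0.101) + (+1.3) + (+0.34) + (-0.414) = -1.855 W/m²/K.
ΔT = −F/λ = −6.8/(-1.855) = 3.7 °C.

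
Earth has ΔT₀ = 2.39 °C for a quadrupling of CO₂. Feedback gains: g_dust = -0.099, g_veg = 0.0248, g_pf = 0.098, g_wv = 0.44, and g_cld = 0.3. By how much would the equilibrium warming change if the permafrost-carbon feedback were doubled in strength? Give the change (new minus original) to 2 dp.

7.18 °C

Original: g = 0.7638, ΔT = 2.39/(1−0.7638) = 10.1185 °C.
With doubled permafrost-carbon: g' = 0.8618, ΔT' = 2.39/(1−0.8618) = 17.2938 °C.
Change = 17.2938 − 10.1185 = 7.18 °C.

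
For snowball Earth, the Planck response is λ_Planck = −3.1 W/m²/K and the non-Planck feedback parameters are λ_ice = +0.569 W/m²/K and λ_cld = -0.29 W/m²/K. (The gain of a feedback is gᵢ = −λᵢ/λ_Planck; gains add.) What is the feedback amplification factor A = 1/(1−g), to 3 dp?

Convert to gains: g_ice = 0.569/3.1 = 0.1835; g_cld = -0.29/3.1 = -0.09355.
Total gain g = 0.08995.
A = 1/(1 − 0.08995) = 1.099.

1.099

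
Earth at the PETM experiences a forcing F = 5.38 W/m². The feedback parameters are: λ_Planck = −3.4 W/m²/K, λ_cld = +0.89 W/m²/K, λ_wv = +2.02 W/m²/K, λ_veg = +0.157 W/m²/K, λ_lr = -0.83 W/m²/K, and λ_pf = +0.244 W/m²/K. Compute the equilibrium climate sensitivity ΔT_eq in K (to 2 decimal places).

5.85 K

Net feedback parameter λ = (−3.4) + (+0.89) + (+2.02) + (+0.157) + (-0.83) + (+0.244) = -0.919 W/m²/K.
ΔT = −F/λ = −5.38/(-0.919) = 5.85 K.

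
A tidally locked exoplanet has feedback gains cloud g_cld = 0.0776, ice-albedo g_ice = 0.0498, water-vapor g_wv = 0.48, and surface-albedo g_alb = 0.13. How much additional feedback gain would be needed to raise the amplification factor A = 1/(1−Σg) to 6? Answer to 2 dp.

0.10

Current total gain = 0.7374.
Target gain for A = 6: g* = 1 − 1/6 = 0.8333.
Additional gain needed = 0.8333 − 0.7374 = 0.10.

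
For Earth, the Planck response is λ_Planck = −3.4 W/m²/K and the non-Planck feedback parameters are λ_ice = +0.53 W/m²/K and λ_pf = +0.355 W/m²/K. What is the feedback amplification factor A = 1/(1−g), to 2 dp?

1.35

Convert to gains: g_ice = 0.53/3.4 = 0.1559; g_pf = 0.355/3.4 = 0.1044.
Total gain g = 0.2603.
A = 1/(1 − 0.2603) = 1.35.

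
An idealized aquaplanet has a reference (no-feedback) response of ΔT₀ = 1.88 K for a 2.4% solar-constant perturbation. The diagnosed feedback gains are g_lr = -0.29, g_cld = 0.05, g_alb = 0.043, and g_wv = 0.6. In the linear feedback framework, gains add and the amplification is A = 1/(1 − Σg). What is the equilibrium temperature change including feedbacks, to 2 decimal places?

3.15 K

Total gain g = -0.29 + 0.05 + 0.043 + 0.6 = 0.403.
Amplification A = 1/(1 − 0.403) = 1.675.
ΔT = 1.88 × 1.675 = 3.15 K.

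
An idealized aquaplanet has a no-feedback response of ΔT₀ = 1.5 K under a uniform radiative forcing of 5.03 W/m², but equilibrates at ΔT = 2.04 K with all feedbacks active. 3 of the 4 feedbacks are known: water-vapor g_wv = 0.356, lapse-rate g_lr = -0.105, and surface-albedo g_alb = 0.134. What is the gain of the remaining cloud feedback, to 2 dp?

Amplification A = ΔT/ΔT₀ = 2.04/1.5 = 1.36.
Total gain g = 1 − 1/A = 1 − 1/1.36 = 0.2647.
Known gains sum to 0.356 − 0.105 + 0.134 = 0.385.
g_cld = 0.2647 − 0.385 = -0.12.

-0.12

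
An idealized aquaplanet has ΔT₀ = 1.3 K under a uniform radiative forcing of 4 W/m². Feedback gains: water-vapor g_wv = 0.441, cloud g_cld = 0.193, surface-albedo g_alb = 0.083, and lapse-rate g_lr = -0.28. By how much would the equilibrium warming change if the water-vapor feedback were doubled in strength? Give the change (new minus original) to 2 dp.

Original: g = 0.437, ΔT = 1.3/(1−0.437) = 2.3091 K.
With doubled water-vapor: g' = 0.878, ΔT' = 1.3/(1−0.878) = 10.6557 K.
Change = 10.6557 − 2.3091 = 8.35 K.

8.35 K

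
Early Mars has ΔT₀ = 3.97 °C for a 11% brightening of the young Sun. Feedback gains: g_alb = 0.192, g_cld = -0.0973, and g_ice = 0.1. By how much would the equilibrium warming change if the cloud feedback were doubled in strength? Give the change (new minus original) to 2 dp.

-0.53 °C

Original: g = 0.1947, ΔT = 3.97/(1−0.1947) = 4.9298 °C.
With doubled cloud: g' = 0.0974, ΔT' = 3.97/(1−0.0974) = 4.3984 °C.
Change = 4.3984 − 4.9298 = -0.53 °C.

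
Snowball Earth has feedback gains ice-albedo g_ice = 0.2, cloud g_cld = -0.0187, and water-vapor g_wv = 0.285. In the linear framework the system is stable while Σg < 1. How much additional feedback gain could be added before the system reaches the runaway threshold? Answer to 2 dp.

0.53

Current total gain = 0.2 − 0.0187 + 0.285 = 0.4663.
Margin to runaway = 1 − 0.4663 = 0.53.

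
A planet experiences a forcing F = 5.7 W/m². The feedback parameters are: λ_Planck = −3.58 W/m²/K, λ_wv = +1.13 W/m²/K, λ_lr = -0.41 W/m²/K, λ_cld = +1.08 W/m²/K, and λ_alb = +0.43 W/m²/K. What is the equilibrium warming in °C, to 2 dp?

Net feedback parameter λ = (−3.58) + (+1.13) + (-0.41) + (+1.08) + (+0.43) = -1.35 W/m²/K.
ΔT = −F/λ = −5.7/(-1.35) = 4.22 °C.

4.22 °C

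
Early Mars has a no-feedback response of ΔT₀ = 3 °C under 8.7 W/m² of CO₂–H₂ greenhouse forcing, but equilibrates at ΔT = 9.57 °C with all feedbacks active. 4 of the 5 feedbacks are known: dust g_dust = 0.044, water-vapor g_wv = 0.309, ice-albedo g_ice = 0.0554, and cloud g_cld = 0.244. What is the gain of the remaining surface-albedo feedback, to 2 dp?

Amplification A = ΔT/ΔT₀ = 9.57/3 = 3.19.
Total gain g = 1 − 1/A = 1 − 1/3.19 = 0.6865.
Known gains sum to 0.044 + 0.309 + 0.0554 + 0.244 = 0.6524.
g_alb = 0.6865 − 0.6524 = 0.03.

0.03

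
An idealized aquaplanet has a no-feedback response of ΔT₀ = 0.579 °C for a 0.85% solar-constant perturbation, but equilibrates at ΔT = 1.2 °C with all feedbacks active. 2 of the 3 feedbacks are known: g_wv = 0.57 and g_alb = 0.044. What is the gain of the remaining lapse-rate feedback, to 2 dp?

-0.10

Amplification A = ΔT/ΔT₀ = 1.2/0.579 = 2.073.
Total gain g = 1 − 1/A = 1 − 1/2.073 = 0.5176.
Known gains sum to 0.57 + 0.044 = 0.614.
g_lr = 0.5176 − 0.614 = -0.10.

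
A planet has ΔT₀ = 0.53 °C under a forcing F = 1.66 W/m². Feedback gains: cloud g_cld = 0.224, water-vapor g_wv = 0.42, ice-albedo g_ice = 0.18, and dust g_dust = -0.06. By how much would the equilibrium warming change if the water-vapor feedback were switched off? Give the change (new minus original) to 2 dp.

-1.44 °C

Original: g = 0.764, ΔT = 0.53/(1−0.764) = 2.2458 °C.
Without water-vapor: g' = 0.344, ΔT' = 0.53/(1−0.344) = 0.8079 °C.
Change = 0.8079 − 2.2458 = -1.44 °C.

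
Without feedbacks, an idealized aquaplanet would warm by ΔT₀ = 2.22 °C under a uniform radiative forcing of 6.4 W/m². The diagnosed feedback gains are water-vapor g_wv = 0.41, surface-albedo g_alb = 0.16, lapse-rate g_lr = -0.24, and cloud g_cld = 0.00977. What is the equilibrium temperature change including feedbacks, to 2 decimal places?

3.36 °C

Total gain g = 0.41 + 0.16 − 0.24 + 0.00977 = 0.33977.
Amplification A = 1/(1 − 0.33977) = 1.515.
ΔT = 2.22 × 1.515 = 3.36 °C.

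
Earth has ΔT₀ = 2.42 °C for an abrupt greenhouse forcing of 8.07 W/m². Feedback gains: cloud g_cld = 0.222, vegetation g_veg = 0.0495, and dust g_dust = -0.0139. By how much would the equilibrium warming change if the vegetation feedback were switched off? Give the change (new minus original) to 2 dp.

Original: g = 0.2576, ΔT = 2.42/(1−0.2576) = 3.2597 °C.
Without vegetation: g' = 0.2081, ΔT' = 2.42/(1−0.2081) = 3.0559 °C.
Change = 3.0559 − 3.2597 = -0.20 °C.

-0.20 °C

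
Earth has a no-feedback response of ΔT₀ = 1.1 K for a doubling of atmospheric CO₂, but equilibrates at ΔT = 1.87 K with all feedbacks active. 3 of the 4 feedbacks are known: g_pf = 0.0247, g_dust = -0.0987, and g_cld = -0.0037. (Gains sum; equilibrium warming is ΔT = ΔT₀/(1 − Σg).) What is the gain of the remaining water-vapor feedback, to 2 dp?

Amplification A = ΔT/ΔT₀ = 1.87/1.1 = 1.7.
Total gain g = 1 − 1/A = 1 − 1/1.7 = 0.4118.
Known gains sum to 0.0247 − 0.0987 − 0.0037 = -0.0777.
g_wv = 0.4118 + 0.0777 = 0.49.

0.49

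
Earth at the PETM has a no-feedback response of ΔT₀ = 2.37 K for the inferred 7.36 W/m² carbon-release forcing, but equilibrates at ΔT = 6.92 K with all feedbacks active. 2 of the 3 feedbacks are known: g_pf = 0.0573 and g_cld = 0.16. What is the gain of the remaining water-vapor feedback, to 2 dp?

Amplification A = ΔT/ΔT₀ = 6.92/2.37 = 2.92.
Total gain g = 1 − 1/A = 1 − 1/2.92 = 0.6575.
Known gains sum to 0.0573 + 0.16 = 0.2173.
g_wv = 0.6575 − 0.2173 = 0.44.

0.44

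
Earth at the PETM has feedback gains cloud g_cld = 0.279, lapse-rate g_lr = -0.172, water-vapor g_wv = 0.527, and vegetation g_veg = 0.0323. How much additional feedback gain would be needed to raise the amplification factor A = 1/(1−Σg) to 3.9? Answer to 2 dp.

0.08

Current total gain = 0.6663.
Target gain for A = 3.9: g* = 1 − 1/3.9 = 0.7436.
Additional gain needed = 0.7436 − 0.6663 = 0.08.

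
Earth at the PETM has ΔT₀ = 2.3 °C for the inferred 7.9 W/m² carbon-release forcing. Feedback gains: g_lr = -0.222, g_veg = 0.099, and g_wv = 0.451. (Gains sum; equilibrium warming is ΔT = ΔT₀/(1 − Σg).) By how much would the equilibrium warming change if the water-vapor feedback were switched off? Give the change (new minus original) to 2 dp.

Original: g = 0.328, ΔT = 2.3/(1−0.328) = 3.4226 °C.
Without water-vapor: g' = -0.123, ΔT' = 2.3/(1+0.123) = 2.0481 °C.
Change = 2.0481 − 3.4226 = -1.37 °C.

-1.37 °C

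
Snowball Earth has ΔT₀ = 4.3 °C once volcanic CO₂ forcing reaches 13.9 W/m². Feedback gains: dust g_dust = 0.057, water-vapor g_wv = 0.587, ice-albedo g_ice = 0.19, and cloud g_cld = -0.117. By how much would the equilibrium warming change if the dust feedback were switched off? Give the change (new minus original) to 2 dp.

-2.55 °C

Original: g = 0.717, ΔT = 4.3/(1−0.717) = 15.1943 °C.
Without dust: g' = 0.66, ΔT' = 4.3/(1−0.66) = 12.6471 °C.
Change = 12.6471 − 15.1943 = -2.55 °C.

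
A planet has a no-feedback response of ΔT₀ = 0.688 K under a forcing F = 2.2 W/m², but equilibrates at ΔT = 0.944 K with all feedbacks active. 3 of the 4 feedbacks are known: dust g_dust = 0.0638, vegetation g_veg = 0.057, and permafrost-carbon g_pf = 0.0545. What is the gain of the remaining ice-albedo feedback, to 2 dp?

0.10

Amplification A = ΔT/ΔT₀ = 0.944/0.688 = 1.372.
Total gain g = 1 − 1/A = 1 − 1/1.372 = 0.2711.
Known gains sum to 0.0638 + 0.057 + 0.0545 = 0.1753.
g_ice = 0.2711 − 0.1753 = 0.10.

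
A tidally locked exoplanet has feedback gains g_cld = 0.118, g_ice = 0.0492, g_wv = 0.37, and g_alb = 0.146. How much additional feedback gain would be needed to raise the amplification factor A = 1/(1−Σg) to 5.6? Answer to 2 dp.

Current total gain = 0.6832.
Target gain for A = 5.6: g* = 1 − 1/5.6 = 0.8214.
Additional gain needed = 0.8214 − 0.6832 = 0.14.

0.14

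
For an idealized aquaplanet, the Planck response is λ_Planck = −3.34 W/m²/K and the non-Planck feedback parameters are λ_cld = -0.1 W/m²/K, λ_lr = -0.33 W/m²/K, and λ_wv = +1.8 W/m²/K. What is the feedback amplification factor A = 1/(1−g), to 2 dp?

1.70

Convert to gains: g_cld = -0.1/3.34 = -0.02994; g_lr = -0.33/3.34 = -0.0988; g_wv = 1.8/3.34 = 0.5389.
Total gain g = 0.41016.
A = 1/(1 − 0.41016) = 1.70.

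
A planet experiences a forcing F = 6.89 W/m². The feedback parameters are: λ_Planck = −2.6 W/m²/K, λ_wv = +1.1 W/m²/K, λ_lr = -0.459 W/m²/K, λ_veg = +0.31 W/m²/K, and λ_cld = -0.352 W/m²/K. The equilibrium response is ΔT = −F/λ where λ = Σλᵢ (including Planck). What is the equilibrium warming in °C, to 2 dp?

Net feedback parameter λ = (−2.6) + (+1.1) + (-0.459) + (+0.31) + (-0.352) = -2.001 W/m²/K.
ΔT = −F/λ = −6.89/(-2.001) = 3.44 °C.

3.44 °C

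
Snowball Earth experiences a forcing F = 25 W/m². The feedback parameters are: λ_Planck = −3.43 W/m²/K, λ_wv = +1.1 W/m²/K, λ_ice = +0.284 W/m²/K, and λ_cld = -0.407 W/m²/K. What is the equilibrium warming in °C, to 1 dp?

10.2 °C

Net feedback parameter λ = (−3.43) + (+1.1) + (+0.284) + (-0.407) = -2.453 W/m²/K.
ΔT = −F/λ = −25/(-2.453) = 10.2 °C.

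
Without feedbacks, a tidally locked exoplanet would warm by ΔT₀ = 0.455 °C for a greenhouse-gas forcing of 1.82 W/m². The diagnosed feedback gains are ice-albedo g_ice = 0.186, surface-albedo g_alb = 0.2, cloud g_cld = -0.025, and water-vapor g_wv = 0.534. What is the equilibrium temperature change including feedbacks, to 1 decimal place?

Total gain g = 0.186 + 0.2 − 0.025 + 0.534 = 0.895.
Amplification A = 1/(1 − 0.895) = 9.524.
ΔT = 0.455 × 9.524 = 4.3 °C.

4.3 °C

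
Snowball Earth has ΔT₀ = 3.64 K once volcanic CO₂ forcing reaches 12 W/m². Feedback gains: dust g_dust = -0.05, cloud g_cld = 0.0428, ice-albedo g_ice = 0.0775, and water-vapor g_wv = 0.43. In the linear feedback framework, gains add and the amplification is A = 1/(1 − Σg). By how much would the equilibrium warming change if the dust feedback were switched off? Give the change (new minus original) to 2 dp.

0.81 K

Original: g = 0.5003, ΔT = 3.64/(1−0.5003) = 7.2844 K.
Without dust: g' = 0.5503, ΔT' = 3.64/(1−0.5503) = 8.0943 K.
Change = 8.0943 − 7.2844 = 0.81 K.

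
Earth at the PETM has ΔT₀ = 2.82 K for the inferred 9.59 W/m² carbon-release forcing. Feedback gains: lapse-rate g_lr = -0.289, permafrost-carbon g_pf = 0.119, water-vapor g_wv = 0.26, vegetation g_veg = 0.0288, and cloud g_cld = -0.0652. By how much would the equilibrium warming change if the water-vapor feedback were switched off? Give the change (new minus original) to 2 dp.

-0.64 K

Original: g = 0.0536, ΔT = 2.82/(1−0.0536) = 2.9797 K.
Without water-vapor: g' = -0.2064, ΔT' = 2.82/(1+0.2064) = 2.3375 K.
Change = 2.3375 − 2.9797 = -0.64 K.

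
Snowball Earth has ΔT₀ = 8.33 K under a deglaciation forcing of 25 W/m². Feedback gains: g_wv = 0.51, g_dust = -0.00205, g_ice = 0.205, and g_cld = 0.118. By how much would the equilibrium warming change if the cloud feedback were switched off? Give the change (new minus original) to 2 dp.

Original: g = 0.83095, ΔT = 8.33/(1−0.83095) = 49.2754 K.
Without cloud: g' = 0.71295, ΔT' = 8.33/(1−0.71295) = 29.0193 K.
Change = 29.0193 − 49.2754 = -20.26 K.

-20.26 K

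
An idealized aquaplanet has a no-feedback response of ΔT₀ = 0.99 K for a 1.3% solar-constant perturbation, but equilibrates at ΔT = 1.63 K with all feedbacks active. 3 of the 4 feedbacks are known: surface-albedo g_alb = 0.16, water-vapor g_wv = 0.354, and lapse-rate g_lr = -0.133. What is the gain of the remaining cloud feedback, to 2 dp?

Amplification A = ΔT/ΔT₀ = 1.63/0.99 = 1.646.
Total gain g = 1 − 1/A = 1 − 1/1.646 = 0.3925.
Known gains sum to 0.16 + 0.354 − 0.133 = 0.381.
g_cld = 0.3925 − 0.381 = 0.01.

0.01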